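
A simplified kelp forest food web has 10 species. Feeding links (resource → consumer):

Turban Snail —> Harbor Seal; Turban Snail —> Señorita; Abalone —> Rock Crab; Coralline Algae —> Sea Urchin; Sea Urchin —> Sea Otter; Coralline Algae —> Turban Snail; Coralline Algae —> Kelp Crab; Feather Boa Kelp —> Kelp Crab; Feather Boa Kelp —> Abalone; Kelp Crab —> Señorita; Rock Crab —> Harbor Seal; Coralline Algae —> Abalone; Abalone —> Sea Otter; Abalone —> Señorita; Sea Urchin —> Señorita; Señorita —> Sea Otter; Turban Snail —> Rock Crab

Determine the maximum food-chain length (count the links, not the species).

One longest chain: Coralline Algae → Turban Snail → Rock Crab → Harbor Seal.
It has 4 species and 3 links.

3 links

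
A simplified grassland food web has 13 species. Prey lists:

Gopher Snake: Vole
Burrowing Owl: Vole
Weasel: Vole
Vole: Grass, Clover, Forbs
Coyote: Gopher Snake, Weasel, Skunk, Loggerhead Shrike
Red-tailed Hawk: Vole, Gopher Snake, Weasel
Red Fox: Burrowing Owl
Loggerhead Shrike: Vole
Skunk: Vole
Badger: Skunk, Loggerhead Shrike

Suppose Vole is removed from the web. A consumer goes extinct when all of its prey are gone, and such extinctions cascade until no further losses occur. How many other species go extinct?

9

Remove Vole.
Round 1: Gopher Snake (all prey gone), Weasel (all prey gone), Skunk (all prey gone), Loggerhead Shrike (all prey gone), Burrowing Owl (all prey gone) → extinct.
Round 2: Badger (all prey gone), Red-tailed Hawk (all prey gone), Coyote (all prey gone), Red Fox (all prey gone) → extinct.
No further losses. Total secondary extinctions: 9.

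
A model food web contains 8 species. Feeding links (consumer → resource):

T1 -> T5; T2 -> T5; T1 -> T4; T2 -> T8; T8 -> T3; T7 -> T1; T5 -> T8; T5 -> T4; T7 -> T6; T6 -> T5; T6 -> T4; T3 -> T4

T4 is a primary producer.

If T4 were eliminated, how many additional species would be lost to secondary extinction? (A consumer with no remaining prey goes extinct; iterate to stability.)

7

Remove T4.
Round 1: T3 (all prey gone) → extinct.
Round 2: T8 (all prey gone) → extinct.
Round 3: T5 (all prey gone) → extinct.
Round 4: T2 (all prey gone), T1 (all prey gone), T6 (all prey gone) → extinct.
Round 5: T7 (all prey gone) → extinct.
No further losses. Total secondary extinctions: 7.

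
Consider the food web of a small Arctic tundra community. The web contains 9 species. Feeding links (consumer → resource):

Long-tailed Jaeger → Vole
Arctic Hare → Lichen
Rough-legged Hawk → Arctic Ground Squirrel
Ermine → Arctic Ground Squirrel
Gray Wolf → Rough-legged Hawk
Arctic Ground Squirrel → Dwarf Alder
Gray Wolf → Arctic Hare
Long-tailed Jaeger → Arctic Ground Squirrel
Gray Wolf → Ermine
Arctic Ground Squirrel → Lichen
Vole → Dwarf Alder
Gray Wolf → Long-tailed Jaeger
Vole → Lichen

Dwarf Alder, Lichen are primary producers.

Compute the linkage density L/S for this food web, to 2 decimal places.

L/S = 1.44

There are L = 13 links among S = 9 species.
L/S = 13/9 = 1.4444 ≈ 1.44.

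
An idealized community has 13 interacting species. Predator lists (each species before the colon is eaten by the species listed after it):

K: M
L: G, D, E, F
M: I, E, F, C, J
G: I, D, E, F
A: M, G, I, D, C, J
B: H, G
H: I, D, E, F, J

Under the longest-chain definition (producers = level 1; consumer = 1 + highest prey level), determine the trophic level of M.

K is a producer → level 1.
M eats K (level 1); other prey at levels: A 1 → level 2.

Trophic level 2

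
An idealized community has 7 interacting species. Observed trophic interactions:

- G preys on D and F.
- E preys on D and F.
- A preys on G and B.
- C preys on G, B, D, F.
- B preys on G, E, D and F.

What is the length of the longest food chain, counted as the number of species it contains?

4 species

One longest chain: F → E → B → C.
It has 4 species and 3 links.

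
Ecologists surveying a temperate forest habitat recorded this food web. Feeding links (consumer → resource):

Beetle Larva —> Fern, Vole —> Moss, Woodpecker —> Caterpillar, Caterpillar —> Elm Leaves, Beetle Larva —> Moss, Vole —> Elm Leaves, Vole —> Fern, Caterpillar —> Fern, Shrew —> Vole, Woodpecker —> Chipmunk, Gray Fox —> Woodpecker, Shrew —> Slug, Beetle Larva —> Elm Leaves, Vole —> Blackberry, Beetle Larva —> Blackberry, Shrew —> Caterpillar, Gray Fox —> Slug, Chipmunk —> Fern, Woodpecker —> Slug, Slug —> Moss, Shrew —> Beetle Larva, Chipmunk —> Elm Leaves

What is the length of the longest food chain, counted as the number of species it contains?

4 species

One longest chain: Elm Leaves → Caterpillar → Woodpecker → Gray Fox.
It has 4 species and 3 links.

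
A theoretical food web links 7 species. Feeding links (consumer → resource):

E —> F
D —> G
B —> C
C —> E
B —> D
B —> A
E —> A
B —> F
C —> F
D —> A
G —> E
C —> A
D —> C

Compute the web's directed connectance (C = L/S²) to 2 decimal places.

C = 0.27

The web has S = 7 species and L = 13 feeding links.
C = L / S² = 13 / 49 = 0.2653 ≈ 0.27.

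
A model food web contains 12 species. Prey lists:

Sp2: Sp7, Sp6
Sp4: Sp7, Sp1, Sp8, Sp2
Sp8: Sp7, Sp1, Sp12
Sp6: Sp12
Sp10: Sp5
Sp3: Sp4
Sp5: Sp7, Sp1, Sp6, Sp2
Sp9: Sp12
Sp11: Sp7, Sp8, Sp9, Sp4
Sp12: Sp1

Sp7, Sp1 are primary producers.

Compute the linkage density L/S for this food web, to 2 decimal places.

L/S = 1.83

There are L = 22 links among S = 12 species.
L/S = 22/12 = 1.8333 ≈ 1.83.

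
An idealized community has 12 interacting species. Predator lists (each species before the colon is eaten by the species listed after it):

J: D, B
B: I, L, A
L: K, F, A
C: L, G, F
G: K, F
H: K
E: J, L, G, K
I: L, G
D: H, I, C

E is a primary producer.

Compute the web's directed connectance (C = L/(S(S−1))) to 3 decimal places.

The web has S = 12 species and L = 23 feeding links.
C = L / (S(S−1)) = 23 / 132 = 0.1742 ≈ 0.174.

C = 0.174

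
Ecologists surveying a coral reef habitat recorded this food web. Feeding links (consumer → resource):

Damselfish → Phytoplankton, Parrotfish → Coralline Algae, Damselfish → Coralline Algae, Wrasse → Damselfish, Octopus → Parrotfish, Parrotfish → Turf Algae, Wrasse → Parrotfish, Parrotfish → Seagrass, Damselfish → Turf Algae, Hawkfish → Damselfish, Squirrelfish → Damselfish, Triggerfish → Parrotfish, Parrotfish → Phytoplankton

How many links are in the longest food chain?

2 links

One longest chain: Coralline Algae → Damselfish → Squirrelfish.
It has 3 species and 2 links.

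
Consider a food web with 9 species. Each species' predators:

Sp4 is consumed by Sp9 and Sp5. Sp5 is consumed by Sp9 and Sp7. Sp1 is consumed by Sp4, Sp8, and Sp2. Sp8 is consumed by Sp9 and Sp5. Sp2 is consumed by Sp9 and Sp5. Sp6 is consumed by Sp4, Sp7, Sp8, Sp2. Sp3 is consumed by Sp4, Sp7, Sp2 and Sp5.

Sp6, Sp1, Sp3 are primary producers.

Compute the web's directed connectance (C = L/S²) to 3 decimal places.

The web has S = 9 species and L = 19 feeding links.
C = L / S² = 19 / 81 = 0.2346 ≈ 0.235.

C = 0.235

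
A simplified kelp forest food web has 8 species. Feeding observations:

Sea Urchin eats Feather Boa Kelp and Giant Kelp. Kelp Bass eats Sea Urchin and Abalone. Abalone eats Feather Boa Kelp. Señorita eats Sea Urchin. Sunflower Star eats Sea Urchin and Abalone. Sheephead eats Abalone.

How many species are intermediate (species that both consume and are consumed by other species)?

Intermediate species (has both prey and predators): Abalone, Sea Urchin.
Count: 2.

2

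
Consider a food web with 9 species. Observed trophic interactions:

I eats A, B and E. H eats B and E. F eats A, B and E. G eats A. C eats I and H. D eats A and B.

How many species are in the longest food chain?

3 species

One longest chain: A → I → C.
It has 3 species and 2 links.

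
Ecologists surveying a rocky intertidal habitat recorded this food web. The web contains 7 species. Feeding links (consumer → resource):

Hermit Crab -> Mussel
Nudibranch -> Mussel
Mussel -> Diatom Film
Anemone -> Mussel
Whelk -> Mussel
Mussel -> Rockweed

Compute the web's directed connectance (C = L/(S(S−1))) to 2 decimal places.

C = 0.14

The web has S = 7 species and L = 6 feeding links.
C = L / (S(S−1)) = 6 / 42 = 0.1429 ≈ 0.14.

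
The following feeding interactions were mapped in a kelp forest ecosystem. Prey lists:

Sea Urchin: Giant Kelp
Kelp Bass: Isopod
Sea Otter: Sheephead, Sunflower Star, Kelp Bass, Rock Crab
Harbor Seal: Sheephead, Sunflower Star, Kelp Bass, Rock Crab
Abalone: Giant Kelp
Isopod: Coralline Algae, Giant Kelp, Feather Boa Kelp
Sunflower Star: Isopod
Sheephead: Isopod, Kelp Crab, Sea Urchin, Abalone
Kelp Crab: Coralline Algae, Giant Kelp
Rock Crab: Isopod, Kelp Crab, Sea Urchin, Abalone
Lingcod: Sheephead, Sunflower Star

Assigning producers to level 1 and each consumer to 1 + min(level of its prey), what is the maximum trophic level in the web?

Producers (level 1): Coralline Algae, Giant Kelp, Feather Boa Kelp.
Following each consumer down to its lowest-level prey: Coralline Algae → Isopod → Sunflower Star → Harbor Seal (levels 1 through 4).
All prey of Harbor Seal (Sunflower Star 3, Kelp Bass 3, Rock Crab 3, Sheephead 3) are at level 3 or above, so Harbor Seal is at level 1 + 3 = 4.
Every consumer has at least one prey at level 3 or below, so none exceeds level 4.

4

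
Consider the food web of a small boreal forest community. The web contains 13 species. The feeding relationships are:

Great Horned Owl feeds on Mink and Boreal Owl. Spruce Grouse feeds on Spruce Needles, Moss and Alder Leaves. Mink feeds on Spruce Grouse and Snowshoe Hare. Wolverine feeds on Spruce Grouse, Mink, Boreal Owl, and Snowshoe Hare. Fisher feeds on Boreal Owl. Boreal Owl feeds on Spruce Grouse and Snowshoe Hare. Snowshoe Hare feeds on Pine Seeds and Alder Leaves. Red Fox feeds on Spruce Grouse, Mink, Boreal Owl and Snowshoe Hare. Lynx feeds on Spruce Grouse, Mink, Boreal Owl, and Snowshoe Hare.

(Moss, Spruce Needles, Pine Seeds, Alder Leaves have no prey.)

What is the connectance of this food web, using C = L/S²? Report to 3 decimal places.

C = 0.142

The web has S = 13 species and L = 24 feeding links.
C = L / S² = 24 / 169 = 0.1420 ≈ 0.142.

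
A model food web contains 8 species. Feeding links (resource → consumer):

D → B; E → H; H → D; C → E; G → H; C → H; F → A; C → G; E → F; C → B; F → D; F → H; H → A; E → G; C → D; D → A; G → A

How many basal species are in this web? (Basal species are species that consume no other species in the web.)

Basal species (no prey listed): C.
Count: 1.

1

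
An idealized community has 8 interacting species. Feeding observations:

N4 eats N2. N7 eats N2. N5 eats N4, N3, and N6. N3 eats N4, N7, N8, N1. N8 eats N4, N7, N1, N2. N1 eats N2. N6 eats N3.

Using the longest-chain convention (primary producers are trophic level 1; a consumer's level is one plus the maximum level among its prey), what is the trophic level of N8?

Trophic level 3

N2 is a producer → level 1.
N4 eats N2 → level 2.
N8 eats N4 (level 2); other prey at levels: N2 1, N1 2, N7 2 → level 3.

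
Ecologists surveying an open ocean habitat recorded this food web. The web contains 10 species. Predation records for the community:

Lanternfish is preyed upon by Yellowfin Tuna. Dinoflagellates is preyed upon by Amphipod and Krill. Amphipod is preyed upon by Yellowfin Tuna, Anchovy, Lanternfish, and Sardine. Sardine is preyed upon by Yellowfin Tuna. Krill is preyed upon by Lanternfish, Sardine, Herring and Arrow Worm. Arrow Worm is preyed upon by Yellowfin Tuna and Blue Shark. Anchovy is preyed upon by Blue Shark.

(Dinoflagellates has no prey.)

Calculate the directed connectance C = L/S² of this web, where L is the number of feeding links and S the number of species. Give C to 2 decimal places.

The web has S = 10 species and L = 15 feeding links.
C = L / S² = 15 / 100 = 0.1500 ≈ 0.15.

C = 0.15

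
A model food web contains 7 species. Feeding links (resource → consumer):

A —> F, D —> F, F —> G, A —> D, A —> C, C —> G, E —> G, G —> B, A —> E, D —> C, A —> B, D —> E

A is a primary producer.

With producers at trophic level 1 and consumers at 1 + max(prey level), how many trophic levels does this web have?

Producers (level 1): A.
A → D → C → G → B gives B level 5.
No species has a prey at level 5, so no species reaches level 6.

5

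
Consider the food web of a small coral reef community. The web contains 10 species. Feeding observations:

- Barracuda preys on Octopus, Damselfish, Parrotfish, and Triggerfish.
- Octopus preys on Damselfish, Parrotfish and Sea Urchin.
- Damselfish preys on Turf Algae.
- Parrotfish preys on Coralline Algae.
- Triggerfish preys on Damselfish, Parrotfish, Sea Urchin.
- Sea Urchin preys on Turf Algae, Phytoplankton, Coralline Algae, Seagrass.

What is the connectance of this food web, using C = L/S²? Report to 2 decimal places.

C = 0.16

The web has S = 10 species and L = 16 feeding links.
C = L / S² = 16 / 100 = 0.1600 ≈ 0.16.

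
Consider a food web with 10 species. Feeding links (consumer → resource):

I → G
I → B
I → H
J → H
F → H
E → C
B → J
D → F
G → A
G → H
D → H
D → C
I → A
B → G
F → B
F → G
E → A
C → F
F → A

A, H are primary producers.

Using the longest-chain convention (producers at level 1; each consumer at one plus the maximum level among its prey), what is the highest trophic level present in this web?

Producers (level 1): A, H.
H → J → B → F → C → D gives D level 6.
No species has a prey at level 6, so no species reaches level 7.

6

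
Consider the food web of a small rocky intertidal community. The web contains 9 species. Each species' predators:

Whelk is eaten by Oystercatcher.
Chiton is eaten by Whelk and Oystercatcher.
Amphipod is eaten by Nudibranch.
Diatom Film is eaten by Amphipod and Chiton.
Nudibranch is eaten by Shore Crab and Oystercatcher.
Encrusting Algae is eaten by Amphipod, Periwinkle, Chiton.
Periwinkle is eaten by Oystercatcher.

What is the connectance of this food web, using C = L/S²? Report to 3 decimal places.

C = 0.148

The web has S = 9 species and L = 12 feeding links.
C = L / S² = 12 / 81 = 0.1481 ≈ 0.148.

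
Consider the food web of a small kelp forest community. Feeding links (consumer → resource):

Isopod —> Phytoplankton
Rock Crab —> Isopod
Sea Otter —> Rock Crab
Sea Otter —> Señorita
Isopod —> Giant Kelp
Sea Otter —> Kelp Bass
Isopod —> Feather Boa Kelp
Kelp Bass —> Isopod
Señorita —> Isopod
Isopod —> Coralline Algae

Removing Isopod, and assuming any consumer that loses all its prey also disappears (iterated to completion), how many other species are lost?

4

Remove Isopod.
Round 1: Rock Crab (all prey gone), Kelp Bass (all prey gone), Señorita (all prey gone) → extinct.
Round 2: Sea Otter (all prey gone) → extinct.
No further losses. Total secondary extinctions: 4.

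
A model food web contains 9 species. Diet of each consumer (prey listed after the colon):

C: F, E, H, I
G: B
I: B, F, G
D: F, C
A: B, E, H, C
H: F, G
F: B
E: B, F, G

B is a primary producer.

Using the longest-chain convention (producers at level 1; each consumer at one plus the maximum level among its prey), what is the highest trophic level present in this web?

5

Producers (level 1): B.
B → F → E → C → D gives D level 5.
No species has a prey at level 5, so no species reaches level 6.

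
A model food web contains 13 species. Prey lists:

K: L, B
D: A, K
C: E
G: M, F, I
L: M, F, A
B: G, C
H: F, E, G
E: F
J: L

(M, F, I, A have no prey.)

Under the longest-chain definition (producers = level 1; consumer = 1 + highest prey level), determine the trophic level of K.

F is a producer → level 1.
E eats F → level 2.
C eats E → level 3.
B eats C (level 3); other prey at levels: G 2 → level 4.
K eats B (level 4); other prey at levels: L 2 → level 5.

Trophic level 5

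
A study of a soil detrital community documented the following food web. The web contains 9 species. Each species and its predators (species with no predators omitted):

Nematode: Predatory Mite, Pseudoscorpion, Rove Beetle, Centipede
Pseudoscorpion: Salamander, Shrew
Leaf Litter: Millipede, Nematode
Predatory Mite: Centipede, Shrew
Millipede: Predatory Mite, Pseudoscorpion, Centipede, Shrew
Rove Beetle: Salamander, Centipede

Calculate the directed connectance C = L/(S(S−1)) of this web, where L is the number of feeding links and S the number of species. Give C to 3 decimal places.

C = 0.222

The web has S = 9 species and L = 16 feeding links.
C = L / (S(S−1)) = 16 / 72 = 0.2222 ≈ 0.222.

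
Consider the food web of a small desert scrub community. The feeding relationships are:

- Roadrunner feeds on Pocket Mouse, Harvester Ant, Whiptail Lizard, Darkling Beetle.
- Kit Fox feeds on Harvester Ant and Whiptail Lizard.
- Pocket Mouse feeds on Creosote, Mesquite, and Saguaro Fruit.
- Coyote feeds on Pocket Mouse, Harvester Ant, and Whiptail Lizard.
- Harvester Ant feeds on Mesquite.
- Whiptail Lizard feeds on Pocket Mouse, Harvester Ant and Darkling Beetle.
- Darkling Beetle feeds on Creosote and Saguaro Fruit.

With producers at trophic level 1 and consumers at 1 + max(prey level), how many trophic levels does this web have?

Producers (level 1): Saguaro Fruit, Creosote, Mesquite.
Mesquite → Harvester Ant → Whiptail Lizard → Roadrunner gives Roadrunner level 4.
No species has a prey at level 4, so no species reaches level 5.

4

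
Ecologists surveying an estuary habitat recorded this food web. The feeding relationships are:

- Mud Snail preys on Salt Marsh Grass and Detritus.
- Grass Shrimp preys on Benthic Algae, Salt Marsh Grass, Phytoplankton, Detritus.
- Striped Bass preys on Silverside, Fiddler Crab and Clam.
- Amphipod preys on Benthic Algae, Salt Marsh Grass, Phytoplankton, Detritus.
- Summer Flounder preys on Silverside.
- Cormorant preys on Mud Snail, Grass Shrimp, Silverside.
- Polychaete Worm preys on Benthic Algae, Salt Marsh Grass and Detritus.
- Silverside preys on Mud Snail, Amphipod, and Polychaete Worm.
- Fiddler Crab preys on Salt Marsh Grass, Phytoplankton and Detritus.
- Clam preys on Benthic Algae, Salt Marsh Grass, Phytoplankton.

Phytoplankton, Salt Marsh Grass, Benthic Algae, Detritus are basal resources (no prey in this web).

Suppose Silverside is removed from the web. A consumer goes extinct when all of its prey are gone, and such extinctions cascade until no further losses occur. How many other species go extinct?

Remove Silverside.
Round 1: Summer Flounder (all prey gone) → extinct.
No further losses. Total secondary extinctions: 1.

1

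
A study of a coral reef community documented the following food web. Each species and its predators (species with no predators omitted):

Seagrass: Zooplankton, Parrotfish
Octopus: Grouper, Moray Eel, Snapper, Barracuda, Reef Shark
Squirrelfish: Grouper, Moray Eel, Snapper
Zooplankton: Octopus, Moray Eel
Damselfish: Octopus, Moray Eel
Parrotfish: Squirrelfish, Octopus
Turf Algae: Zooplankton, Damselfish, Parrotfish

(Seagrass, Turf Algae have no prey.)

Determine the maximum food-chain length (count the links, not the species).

3 links

One longest chain: Seagrass → Parrotfish → Squirrelfish → Grouper.
It has 4 species and 3 links.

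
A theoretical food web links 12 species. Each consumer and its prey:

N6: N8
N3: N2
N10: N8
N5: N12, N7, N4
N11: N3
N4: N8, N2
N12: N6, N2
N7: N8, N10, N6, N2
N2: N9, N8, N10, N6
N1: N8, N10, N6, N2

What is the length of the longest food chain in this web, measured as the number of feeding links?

One longest chain: N8 → N10 → N2 → N7 → N5.
It has 5 species and 4 links.

4 links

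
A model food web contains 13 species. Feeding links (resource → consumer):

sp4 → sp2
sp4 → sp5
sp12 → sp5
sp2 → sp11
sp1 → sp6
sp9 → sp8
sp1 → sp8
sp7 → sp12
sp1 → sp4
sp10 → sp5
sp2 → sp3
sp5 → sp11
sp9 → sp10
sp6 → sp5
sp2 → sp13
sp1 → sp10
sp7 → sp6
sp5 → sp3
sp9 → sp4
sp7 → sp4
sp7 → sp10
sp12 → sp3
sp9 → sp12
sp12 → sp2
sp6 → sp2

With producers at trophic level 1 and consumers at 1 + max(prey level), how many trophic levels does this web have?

4

Producers (level 1): sp7, sp1, sp9.
sp7 → sp6 → sp2 → sp13 gives sp13 level 4.
No species has a prey at level 4, so no species reaches level 5.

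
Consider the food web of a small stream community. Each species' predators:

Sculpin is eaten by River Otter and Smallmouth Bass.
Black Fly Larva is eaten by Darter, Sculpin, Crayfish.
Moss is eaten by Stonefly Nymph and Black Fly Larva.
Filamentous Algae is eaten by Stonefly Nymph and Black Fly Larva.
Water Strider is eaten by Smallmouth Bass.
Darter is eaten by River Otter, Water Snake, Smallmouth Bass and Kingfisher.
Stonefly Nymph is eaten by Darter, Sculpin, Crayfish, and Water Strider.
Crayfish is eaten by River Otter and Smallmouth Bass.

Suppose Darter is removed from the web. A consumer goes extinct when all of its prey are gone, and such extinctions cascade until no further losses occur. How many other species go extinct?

Remove Darter.
Round 1: Kingfisher (all prey gone), Water Snake (all prey gone) → extinct.
No further losses. Total secondary extinctions: 2.

2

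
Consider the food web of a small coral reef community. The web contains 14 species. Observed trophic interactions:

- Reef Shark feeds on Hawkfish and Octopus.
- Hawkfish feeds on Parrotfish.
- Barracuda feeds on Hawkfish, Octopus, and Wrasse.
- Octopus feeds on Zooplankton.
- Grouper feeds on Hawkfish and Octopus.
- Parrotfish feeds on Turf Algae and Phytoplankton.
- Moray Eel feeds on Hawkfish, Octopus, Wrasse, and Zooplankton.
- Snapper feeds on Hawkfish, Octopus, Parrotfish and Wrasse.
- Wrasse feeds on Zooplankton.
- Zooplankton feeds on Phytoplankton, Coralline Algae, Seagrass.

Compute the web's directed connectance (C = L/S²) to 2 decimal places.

C = 0.12

The web has S = 14 species and L = 23 feeding links.
C = L / S² = 23 / 196 = 0.1173 ≈ 0.12.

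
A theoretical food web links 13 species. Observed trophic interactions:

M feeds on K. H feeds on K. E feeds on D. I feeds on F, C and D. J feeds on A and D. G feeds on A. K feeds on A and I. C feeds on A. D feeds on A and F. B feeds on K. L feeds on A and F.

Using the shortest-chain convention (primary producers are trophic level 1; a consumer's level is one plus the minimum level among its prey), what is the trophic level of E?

Trophic level 3

F is a producer → level 1.
D eats F → level 2.
E eats D → level 3.
No prey of E is below level 2, so 3 is the minimum.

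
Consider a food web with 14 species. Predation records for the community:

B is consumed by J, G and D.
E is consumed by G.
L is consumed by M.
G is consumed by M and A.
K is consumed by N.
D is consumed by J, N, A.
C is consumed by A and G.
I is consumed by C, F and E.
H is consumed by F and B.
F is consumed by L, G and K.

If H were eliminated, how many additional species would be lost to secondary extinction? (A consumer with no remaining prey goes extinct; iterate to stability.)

Remove H.
Round 1: B (all prey gone) → extinct.
Round 2: D (all prey gone) → extinct.
Round 3: J (all prey gone) → extinct.
No further losses. Total secondary extinctions: 3.

3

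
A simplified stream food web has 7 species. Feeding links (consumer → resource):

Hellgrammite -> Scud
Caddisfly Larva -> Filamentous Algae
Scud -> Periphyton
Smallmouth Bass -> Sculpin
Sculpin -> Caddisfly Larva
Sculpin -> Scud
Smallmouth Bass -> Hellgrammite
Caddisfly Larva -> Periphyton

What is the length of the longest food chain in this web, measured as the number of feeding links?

One longest chain: Periphyton → Scud → Hellgrammite → Smallmouth Bass.
It has 4 species and 3 links.

3 links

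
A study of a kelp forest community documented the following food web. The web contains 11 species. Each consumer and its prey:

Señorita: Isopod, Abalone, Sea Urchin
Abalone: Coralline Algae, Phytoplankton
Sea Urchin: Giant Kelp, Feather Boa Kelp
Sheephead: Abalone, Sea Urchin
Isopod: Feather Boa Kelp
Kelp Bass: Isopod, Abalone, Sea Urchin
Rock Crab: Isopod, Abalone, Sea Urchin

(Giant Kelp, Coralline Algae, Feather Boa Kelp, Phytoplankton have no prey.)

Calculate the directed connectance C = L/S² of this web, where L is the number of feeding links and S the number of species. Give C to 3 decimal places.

The web has S = 11 species and L = 16 feeding links.
C = L / S² = 16 / 121 = 0.1322 ≈ 0.132.

C = 0.132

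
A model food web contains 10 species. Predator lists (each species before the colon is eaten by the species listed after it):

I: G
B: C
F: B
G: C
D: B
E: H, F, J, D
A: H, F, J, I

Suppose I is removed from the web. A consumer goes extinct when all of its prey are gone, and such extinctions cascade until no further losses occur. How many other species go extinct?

Remove I.
Round 1: G (all prey gone) → extinct.
No further losses. Total secondary extinctions: 1.

1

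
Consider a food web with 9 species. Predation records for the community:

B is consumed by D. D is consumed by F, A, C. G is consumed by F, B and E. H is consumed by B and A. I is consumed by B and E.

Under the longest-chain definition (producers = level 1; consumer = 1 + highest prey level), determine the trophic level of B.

Trophic level 2

G is a producer → level 1.
B eats G (level 1); other prey at levels: I 1, H 1 → level 2.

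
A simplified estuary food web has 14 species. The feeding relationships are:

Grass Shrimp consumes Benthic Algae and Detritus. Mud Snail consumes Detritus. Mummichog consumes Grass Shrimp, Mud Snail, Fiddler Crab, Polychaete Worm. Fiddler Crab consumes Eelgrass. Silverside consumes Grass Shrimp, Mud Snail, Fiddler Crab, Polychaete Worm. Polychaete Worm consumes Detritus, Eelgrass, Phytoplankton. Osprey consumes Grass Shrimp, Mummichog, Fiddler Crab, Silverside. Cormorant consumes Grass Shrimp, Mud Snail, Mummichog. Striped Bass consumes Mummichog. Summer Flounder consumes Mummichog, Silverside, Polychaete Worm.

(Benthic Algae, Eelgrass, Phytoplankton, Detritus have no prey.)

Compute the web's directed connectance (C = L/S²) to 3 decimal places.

C = 0.133

The web has S = 14 species and L = 26 feeding links.
C = L / S² = 26 / 196 = 0.1327 ≈ 0.133.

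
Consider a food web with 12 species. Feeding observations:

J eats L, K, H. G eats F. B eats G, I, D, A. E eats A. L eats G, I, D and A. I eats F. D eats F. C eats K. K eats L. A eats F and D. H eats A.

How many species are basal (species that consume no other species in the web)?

Basal species (no prey listed): F.
Count: 1.

1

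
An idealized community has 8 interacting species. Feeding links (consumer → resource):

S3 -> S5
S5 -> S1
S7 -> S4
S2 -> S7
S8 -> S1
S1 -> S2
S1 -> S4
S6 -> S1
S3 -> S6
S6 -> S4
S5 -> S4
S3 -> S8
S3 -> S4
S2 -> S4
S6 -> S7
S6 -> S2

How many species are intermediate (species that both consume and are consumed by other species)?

Intermediate species (has both prey and predators): S7, S2, S1, S6, S8, S5.
Count: 6.

6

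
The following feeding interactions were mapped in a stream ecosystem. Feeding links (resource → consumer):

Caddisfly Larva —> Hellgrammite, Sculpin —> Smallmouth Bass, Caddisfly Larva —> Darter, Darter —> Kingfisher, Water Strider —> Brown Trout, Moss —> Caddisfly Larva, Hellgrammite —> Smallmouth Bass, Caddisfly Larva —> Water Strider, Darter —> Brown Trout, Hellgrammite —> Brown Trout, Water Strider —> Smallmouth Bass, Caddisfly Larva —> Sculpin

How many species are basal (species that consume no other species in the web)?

Basal species (no prey listed): Moss.
Count: 1.

1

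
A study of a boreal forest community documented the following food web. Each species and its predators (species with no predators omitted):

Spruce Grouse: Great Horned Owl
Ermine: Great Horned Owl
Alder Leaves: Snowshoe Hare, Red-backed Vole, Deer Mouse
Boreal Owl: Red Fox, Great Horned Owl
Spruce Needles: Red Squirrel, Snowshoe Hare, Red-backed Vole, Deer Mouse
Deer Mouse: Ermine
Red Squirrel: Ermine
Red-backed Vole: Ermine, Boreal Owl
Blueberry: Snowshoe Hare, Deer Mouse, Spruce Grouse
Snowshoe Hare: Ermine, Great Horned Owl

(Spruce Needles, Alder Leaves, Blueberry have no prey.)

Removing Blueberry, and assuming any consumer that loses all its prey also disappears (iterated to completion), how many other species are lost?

Remove Blueberry.
Round 1: Spruce Grouse (all prey gone) → extinct.
No further losses. Total secondary extinctions: 1.

1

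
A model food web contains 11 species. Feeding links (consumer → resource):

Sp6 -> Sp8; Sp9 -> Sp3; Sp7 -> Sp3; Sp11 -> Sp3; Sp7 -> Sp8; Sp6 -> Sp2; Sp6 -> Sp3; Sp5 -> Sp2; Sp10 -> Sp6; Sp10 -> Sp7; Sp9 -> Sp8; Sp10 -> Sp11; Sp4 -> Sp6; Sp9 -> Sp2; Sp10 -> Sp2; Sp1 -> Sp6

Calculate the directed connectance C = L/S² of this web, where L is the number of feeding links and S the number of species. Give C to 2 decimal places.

The web has S = 11 species and L = 16 feeding links.
C = L / S² = 16 / 121 = 0.1322 ≈ 0.13.

C = 0.13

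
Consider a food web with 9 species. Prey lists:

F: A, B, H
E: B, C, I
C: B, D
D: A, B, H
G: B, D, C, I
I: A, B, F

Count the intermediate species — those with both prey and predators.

Intermediate species (has both prey and predators): F, D, C, I.
Count: 4.

4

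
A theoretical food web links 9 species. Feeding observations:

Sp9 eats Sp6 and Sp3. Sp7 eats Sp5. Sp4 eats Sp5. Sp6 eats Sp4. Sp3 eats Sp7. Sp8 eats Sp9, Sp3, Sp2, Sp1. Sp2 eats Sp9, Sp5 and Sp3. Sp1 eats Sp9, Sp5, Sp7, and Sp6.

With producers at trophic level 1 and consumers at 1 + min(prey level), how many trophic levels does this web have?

4

Producers (level 1): Sp5.
Following each consumer down to its lowest-level prey: Sp5 → Sp4 → Sp6 → Sp9 (levels 1 through 4).
All prey of Sp9 (Sp6 3, Sp3 3) are at level 3 or above, so Sp9 is at level 1 + 3 = 4.
Every consumer has at least one prey at level 3 or below, so none exceeds level 4.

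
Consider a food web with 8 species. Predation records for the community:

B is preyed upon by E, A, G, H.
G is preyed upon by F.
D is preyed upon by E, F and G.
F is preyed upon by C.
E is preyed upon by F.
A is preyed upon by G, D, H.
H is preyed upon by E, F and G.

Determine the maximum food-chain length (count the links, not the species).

One longest chain: B → A → H → G → F → C.
It has 6 species and 5 links.

5 links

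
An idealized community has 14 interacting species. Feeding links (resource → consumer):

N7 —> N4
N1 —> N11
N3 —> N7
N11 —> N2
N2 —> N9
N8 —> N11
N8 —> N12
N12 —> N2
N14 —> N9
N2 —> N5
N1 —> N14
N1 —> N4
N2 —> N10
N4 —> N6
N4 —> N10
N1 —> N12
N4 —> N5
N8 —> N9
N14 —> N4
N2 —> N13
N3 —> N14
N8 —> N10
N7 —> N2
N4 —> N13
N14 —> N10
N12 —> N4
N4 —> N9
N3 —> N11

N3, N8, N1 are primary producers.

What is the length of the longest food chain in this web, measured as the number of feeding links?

3 links

One longest chain: N3 → N7 → N2 → N10.
It has 4 species and 3 links.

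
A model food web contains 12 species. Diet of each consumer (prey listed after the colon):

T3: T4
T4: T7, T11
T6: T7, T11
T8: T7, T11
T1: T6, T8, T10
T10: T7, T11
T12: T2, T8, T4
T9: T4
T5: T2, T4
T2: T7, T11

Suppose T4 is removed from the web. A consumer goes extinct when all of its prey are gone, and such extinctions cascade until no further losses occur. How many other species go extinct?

Remove T4.
Round 1: T3 (all prey gone), T9 (all prey gone) → extinct.
No further losses. Total secondary extinctions: 2.

2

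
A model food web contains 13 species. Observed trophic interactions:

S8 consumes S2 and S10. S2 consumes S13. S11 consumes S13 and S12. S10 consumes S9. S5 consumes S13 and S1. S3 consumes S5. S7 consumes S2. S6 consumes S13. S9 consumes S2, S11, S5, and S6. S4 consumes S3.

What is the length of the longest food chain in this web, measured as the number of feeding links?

4 links

One longest chain: S13 → S6 → S9 → S10 → S8.
It has 5 species and 4 links.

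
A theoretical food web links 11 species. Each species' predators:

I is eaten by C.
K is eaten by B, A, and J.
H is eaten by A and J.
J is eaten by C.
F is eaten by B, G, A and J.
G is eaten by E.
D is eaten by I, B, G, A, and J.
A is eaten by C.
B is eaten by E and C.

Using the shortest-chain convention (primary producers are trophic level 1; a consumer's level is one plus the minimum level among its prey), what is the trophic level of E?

Trophic level 3

D is a producer → level 1.
B eats D → level 2.
E eats B → level 3.
No prey of E is below level 2, so 3 is the minimum.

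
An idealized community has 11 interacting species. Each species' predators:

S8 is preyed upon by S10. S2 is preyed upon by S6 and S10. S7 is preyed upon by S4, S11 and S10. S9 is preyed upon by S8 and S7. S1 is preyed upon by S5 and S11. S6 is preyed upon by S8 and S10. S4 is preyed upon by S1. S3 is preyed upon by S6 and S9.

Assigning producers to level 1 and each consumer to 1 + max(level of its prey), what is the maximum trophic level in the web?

Producers (level 1): S3, S2.
S3 → S9 → S7 → S4 → S1 → S11 gives S11 level 6.
No species has a prey at level 6, so no species reaches level 7.

6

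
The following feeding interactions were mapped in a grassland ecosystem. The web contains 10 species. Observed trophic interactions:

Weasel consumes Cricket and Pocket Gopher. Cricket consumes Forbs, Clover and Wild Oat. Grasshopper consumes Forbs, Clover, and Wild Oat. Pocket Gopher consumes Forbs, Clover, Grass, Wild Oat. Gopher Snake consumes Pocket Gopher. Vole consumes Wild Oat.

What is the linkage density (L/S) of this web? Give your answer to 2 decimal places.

L/S = 1.40

There are L = 14 links among S = 10 species.
L/S = 14/10 = 1.4000 ≈ 1.40.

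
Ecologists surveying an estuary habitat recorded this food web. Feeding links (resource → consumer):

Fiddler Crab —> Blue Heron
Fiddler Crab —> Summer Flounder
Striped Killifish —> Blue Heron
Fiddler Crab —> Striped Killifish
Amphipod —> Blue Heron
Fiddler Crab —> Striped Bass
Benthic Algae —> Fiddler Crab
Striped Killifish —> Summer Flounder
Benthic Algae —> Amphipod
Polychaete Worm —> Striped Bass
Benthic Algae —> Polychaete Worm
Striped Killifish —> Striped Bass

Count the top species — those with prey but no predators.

3

Top species (has prey, but nothing eats it): Blue Heron, Summer Flounder, Striped Bass.
Count: 3.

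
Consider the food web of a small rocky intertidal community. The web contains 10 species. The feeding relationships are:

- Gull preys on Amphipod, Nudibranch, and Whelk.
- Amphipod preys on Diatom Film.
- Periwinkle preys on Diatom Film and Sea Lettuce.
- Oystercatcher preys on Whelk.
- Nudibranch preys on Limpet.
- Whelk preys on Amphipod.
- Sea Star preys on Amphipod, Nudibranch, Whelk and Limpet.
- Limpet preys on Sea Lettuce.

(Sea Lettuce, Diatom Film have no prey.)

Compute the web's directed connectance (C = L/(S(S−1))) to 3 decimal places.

C = 0.156

The web has S = 10 species and L = 14 feeding links.
C = L / (S(S−1)) = 14 / 90 = 0.1556 ≈ 0.156.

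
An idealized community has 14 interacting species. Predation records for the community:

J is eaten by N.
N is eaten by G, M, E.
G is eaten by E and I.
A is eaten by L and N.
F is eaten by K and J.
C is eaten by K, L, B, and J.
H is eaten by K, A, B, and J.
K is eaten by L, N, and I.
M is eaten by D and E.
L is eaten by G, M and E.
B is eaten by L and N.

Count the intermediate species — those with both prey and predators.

8

Intermediate species (has both prey and predators): K, A, B, J, L, N, G, M.
Count: 8.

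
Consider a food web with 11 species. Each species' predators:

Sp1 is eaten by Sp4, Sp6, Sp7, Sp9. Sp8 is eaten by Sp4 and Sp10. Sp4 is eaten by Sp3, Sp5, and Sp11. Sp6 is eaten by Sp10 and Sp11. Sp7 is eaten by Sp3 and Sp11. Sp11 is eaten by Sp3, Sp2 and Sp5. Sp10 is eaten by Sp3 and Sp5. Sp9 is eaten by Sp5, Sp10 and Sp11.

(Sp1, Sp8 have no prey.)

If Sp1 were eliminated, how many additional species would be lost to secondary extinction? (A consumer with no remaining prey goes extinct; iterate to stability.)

Remove Sp1.
Round 1: Sp7 (all prey gone), Sp6 (all prey gone), Sp9 (all prey gone) → extinct.
No further losses. Total secondary extinctions: 3.

3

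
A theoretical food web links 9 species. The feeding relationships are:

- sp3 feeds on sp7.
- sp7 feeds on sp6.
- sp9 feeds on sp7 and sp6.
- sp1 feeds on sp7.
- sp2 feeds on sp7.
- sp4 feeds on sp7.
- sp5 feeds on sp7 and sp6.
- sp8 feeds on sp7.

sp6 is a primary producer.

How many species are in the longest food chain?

One longest chain: sp6 → sp7 → sp4.
It has 3 species and 2 links.

3 species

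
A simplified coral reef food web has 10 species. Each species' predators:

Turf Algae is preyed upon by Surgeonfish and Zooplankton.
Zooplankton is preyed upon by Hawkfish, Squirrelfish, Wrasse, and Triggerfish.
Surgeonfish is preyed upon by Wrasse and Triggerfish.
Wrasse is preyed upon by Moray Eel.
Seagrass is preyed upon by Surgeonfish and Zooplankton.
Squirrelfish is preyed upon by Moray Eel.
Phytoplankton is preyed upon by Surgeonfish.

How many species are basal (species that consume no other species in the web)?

Basal species (no prey listed): Seagrass, Phytoplankton, Turf Algae.
Count: 3.

3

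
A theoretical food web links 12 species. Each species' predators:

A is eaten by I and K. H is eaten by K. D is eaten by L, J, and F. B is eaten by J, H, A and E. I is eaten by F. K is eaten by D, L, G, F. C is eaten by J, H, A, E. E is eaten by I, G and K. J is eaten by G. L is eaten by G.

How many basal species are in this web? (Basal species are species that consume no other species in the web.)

Basal species (no prey listed): B, C.
Count: 2.

2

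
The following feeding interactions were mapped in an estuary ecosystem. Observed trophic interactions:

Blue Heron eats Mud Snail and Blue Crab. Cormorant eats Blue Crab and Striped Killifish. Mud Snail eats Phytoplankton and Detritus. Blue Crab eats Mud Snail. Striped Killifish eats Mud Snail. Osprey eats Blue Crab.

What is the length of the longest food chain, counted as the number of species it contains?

One longest chain: Phytoplankton → Mud Snail → Blue Crab → Osprey.
It has 4 species and 3 links.

4 species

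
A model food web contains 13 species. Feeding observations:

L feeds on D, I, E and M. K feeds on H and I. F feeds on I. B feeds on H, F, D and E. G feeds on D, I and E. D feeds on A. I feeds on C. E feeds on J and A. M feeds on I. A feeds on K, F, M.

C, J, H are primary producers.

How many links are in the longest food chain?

5 links

One longest chain: C → I → K → A → D → B.
It has 6 species and 5 links.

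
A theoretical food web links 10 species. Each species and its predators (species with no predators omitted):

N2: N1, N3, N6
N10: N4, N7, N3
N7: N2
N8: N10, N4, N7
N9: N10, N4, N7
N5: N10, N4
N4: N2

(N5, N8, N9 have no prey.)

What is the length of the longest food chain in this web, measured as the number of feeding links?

4 links

One longest chain: N5 → N10 → N4 → N2 → N1.
It has 5 species and 4 links.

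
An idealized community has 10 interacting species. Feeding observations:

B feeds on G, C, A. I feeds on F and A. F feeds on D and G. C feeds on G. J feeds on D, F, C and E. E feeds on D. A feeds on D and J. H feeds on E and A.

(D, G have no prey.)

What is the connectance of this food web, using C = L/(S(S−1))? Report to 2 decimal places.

The web has S = 10 species and L = 17 feeding links.
C = L / (S(S−1)) = 17 / 90 = 0.1889 ≈ 0.19.

C = 0.19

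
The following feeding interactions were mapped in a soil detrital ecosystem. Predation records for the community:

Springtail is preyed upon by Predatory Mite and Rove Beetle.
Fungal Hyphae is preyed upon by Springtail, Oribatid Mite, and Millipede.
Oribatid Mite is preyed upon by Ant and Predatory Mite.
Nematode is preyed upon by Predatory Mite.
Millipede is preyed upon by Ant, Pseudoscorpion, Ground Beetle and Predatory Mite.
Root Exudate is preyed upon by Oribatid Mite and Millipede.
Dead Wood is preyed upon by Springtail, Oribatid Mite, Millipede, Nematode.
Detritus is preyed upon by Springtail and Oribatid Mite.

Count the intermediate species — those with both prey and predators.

4

Intermediate species (has both prey and predators): Springtail, Millipede, Oribatid Mite, Nematode.
Count: 4.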